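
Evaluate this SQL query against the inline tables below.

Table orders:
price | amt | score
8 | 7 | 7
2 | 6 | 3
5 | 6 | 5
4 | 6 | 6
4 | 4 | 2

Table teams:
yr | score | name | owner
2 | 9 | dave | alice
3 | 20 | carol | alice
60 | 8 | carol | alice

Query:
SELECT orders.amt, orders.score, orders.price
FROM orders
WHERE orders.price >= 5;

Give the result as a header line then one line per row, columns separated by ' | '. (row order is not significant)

== RESULT ==
orders.amt | orders.score | orders.price
7 | 7 | 8
6 | 5 | 5

Derivation:
After WHERE (2 rows):
orders.price | orders.amt | orders.score
8 | 7 | 7
5 | 6 | 5
After SELECT (2 rows):
orders.amt | orders.score | orders.price
7 | 7 | 8
6 | 5 | 5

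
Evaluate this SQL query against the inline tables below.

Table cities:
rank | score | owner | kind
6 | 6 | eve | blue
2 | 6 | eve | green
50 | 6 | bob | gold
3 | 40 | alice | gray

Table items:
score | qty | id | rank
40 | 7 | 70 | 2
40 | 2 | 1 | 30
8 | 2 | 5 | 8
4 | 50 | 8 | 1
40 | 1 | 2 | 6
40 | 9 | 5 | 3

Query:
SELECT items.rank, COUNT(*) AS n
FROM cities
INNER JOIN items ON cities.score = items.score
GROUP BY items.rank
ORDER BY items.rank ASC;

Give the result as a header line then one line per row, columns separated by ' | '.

After JOIN items (4 rows):
cities.rank | cities.score | cities.owner | cities.kind | items.score | items.qty | items.id | items.rank
3 | 40 | alice | gray | 40 | 7 | 70 | 2
3 | 40 | alice | gray | 40 | 2 | 1 | 30
3 | 40 | alice | gray | 40 | 1 | 2 | 6
3 | 40 | alice | gray | 40 | 9 | 5 | 3
After GROUP BY (4 rows):
items.rank | n
2 | 1
30 | 1
6 | 1
3 | 1
After ORDER BY (4 rows):
items.rank | n
2 | 1
3 | 1
6 | 1
30 | 1

== RESULT ==
items.rank | n
2 | 1
3 | 1
6 | 1
30 | 1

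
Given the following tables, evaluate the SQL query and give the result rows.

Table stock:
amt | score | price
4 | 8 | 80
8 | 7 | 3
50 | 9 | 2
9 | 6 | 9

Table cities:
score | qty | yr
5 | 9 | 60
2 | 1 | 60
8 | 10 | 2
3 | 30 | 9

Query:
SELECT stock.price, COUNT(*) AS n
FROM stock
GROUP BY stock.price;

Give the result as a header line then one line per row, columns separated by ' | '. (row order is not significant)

== RESULT ==
stock.price | n
80 | 1
3 | 1
2 | 1
9 | 1

Derivation:
After GROUP BY (4 rows):
stock.price | n
80 | 1
3 | 1
2 | 1
9 | 1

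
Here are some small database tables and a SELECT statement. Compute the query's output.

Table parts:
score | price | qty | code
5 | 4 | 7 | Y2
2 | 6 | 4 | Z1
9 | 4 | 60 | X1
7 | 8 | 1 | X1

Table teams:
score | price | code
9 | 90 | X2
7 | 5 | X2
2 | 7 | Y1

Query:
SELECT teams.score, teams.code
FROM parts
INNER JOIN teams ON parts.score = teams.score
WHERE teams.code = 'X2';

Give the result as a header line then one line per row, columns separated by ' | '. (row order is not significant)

== RESULT ==
teams.score | teams.code
9 | X2
7 | X2

Derivation:
After JOIN teams (3 rows):
parts.score | parts.price | parts.qty | parts.code | teams.score | teams.price | teams.code
2 | 6 | 4 | Z1 | 2 | 7 | Y1
9 | 4 | 60 | X1 | 9 | 90 | X2
7 | 8 | 1 | X1 | 7 | 5 | X2
After WHERE (2 rows):
parts.score | parts.price | parts.qty | parts.code | teams.score | teams.price | teams.code
9 | 4 | 60 | X1 | 9 | 90 | X2
7 | 8 | 1 | X1 | 7 | 5 | X2
After SELECT (2 rows):
teams.score | teams.code
9 | X2
7 | X2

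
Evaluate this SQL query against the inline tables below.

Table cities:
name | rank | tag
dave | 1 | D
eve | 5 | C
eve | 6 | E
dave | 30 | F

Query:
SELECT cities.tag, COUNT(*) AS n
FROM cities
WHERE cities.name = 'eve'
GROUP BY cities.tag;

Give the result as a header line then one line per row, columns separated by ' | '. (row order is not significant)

After WHERE (2 rows):
cities.name | cities.rank | cities.tag
eve | 5 | C
eve | 6 | E
After GROUP BY (2 rows):
cities.tag | n
C | 1
E | 1

== RESULT ==
cities.tag | n
C | 1
E | 1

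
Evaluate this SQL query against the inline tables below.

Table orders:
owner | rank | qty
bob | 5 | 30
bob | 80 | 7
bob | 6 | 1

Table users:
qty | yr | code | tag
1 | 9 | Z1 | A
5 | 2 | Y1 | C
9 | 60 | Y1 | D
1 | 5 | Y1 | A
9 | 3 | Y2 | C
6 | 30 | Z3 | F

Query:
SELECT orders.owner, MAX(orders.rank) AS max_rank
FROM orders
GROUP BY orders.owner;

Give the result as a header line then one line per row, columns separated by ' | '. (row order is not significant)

After GROUP BY (1 rows):
orders.owner | max_rank
bob | 80

== RESULT ==
orders.owner | max_rank
bob | 80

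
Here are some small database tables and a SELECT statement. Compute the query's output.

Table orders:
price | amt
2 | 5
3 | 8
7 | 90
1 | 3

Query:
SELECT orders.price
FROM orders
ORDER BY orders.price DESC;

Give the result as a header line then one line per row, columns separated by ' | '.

After SELECT (4 rows):
orders.price
2
3
7
1
After ORDER BY (4 rows):
orders.price
7
3
2
1

== RESULT ==
orders.price
7
3
2
1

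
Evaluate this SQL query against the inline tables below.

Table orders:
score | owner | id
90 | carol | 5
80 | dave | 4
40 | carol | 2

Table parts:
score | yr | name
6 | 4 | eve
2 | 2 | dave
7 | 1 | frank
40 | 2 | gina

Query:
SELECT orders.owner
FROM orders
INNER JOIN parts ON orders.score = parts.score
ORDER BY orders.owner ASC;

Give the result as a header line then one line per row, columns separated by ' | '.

After JOIN parts (1 rows):
orders.score | orders.owner | orders.id | parts.score | parts.yr | parts.name
40 | carol | 2 | 40 | 2 | gina
After SELECT (1 rows):
orders.owner
carol
After ORDER BY (1 rows):
orders.owner
carol

== RESULT ==
orders.owner
carol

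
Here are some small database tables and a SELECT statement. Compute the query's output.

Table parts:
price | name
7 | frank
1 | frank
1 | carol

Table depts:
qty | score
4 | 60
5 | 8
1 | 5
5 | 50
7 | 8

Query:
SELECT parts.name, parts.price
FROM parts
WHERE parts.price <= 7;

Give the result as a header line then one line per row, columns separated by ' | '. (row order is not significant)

After WHERE (3 rows):
parts.price | parts.name
7 | frank
1 | frank
1 | carol
After SELECT (3 rows):
parts.name | parts.price
frank | 7
frank | 1
carol | 1

== RESULT ==
parts.name | parts.price
frank | 7
frank | 1
carol | 1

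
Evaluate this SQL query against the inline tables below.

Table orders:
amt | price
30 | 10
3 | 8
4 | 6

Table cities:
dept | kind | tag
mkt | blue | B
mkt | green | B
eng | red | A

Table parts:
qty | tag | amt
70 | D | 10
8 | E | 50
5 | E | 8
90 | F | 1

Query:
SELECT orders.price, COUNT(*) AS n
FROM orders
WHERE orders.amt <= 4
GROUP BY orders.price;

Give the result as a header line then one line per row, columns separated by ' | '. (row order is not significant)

== RESULT ==
orders.price | n
8 | 1
6 | 1

Derivation:
After WHERE (2 rows):
orders.amt | orders.price
3 | 8
4 | 6
After GROUP BY (2 rows):
orders.price | n
8 | 1
6 | 1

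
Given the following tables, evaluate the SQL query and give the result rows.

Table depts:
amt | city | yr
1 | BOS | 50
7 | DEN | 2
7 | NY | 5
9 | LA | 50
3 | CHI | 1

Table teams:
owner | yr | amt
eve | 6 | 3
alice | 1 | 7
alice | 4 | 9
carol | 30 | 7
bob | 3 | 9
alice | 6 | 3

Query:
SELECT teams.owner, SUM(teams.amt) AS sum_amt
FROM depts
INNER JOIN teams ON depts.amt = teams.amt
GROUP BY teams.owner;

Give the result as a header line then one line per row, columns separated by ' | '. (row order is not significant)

After JOIN teams (8 rows):
depts.amt | depts.city | depts.yr | teams.owner | teams.yr | teams.amt
7 | DEN | 2 | alice | 1 | 7
7 | DEN | 2 | carol | 30 | 7
7 | NY | 5 | alice | 1 | 7
7 | NY | 5 | carol | 30 | 7
9 | LA | 50 | alice | 4 | 9
9 | LA | 50 | bob | 3 | 9
3 | CHI | 1 | eve | 6 | 3
3 | CHI | 1 | alice | 6 | 3
After GROUP BY (4 rows):
teams.owner | sum_amt
alice | 26
carol | 14
bob | 9
eve | 3

== RESULT ==
teams.owner | sum_amt
alice | 26
carol | 14
bob | 9
eve | 3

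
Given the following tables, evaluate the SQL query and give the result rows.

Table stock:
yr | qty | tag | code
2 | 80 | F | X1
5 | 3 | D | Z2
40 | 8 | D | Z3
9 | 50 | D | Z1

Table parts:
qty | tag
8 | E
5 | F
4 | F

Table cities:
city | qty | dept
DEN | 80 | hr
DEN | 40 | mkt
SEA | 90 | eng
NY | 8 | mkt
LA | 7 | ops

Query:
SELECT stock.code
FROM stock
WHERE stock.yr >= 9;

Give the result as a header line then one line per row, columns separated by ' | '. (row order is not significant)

== RESULT ==
stock.code
Z3
Z1

Derivation:
After WHERE (2 rows):
stock.yr | stock.qty | stock.tag | stock.code
40 | 8 | D | Z3
9 | 50 | D | Z1
After SELECT (2 rows):
stock.code
Z3
Z1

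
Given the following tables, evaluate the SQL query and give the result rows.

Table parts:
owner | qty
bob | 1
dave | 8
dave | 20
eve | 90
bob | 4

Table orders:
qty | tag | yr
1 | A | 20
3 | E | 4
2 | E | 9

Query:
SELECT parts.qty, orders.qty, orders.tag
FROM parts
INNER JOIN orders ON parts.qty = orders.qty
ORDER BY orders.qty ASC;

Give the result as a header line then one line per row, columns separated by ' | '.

== RESULT ==
parts.qty | orders.qty | orders.tag
1 | 1 | A

Derivation:
After JOIN orders (1 rows):
parts.owner | parts.qty | orders.qty | orders.tag | orders.yr
bob | 1 | 1 | A | 20
After SELECT (1 rows):
parts.qty | orders.qty | orders.tag
1 | 1 | A
After ORDER BY (1 rows):
parts.qty | orders.qty | orders.tag
1 | 1 | A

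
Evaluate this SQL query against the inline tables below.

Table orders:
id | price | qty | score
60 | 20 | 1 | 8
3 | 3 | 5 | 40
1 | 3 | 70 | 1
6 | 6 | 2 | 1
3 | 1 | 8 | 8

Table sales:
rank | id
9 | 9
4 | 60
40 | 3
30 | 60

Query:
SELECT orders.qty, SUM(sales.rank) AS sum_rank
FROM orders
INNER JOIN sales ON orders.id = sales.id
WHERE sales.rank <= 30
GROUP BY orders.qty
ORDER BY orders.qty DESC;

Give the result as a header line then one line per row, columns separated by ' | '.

After JOIN sales (4 rows):
orders.id | orders.price | orders.qty | orders.score | sales.rank | sales.id
60 | 20 | 1 | 8 | 4 | 60
60 | 20 | 1 | 8 | 30 | 60
3 | 3 | 5 | 40 | 40 | 3
3 | 1 | 8 | 8 | 40 | 3
After WHERE (2 rows):
orders.id | orders.price | orders.qty | orders.score | sales.rank | sales.id
60 | 20 | 1 | 8 | 4 | 60
60 | 20 | 1 | 8 | 30 | 60
After GROUP BY (1 rows):
orders.qty | sum_rank
1 | 34
After ORDER BY (1 rows):
orders.qty | sum_rank
1 | 34

== RESULT ==
orders.qty | sum_rank
1 | 34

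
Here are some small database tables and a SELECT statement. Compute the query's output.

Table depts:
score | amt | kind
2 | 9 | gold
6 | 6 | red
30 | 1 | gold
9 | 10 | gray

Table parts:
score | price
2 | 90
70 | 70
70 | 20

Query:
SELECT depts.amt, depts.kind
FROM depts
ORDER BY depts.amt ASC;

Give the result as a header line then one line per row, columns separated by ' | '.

== RESULT ==
depts.amt | depts.kind
1 | gold
6 | red
9 | gold
10 | gray

Derivation:
After SELECT (4 rows):
depts.amt | depts.kind
9 | gold
6 | red
1 | gold
10 | gray
After ORDER BY (4 rows):
depts.amt | depts.kind
1 | gold
6 | red
9 | gold
10 | gray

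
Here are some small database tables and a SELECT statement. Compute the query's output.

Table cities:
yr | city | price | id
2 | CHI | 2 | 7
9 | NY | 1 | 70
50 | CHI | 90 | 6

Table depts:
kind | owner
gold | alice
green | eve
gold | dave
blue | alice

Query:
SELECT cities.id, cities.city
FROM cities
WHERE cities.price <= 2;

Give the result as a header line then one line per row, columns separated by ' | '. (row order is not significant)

After WHERE (2 rows):
cities.yr | cities.city | cities.price | cities.id
2 | CHI | 2 | 7
9 | NY | 1 | 70
After SELECT (2 rows):
cities.id | cities.city
7 | CHI
70 | NY

== RESULT ==
cities.id | cities.city
7 | CHI
70 | NY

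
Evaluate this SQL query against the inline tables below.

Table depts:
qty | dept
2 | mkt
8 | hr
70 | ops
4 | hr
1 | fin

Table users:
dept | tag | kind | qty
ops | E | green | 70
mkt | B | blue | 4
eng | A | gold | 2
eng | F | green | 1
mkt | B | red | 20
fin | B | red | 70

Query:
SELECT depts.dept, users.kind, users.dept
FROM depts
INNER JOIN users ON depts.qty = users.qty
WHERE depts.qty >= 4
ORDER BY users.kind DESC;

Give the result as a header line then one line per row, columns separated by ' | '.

== RESULT ==
depts.dept | users.kind | users.dept
ops | red | fin
ops | green | ops
hr | blue | mkt

Derivation:
After JOIN users (5 rows):
depts.qty | depts.dept | users.dept | users.tag | users.kind | users.qty
2 | mkt | eng | A | gold | 2
70 | ops | ops | E | green | 70
70 | ops | fin | B | red | 70
4 | hr | mkt | B | blue | 4
1 | fin | eng | F | green | 1
After WHERE (3 rows):
depts.qty | depts.dept | users.dept | users.tag | users.kind | users.qty
70 | ops | ops | E | green | 70
70 | ops | fin | B | red | 70
4 | hr | mkt | B | blue | 4
After SELECT (3 rows):
depts.dept | users.kind | users.dept
ops | green | ops
ops | red | fin
hr | blue | mkt
After ORDER BY (3 rows):
depts.dept | users.kind | users.dept
ops | red | fin
ops | green | ops
hr | blue | mkt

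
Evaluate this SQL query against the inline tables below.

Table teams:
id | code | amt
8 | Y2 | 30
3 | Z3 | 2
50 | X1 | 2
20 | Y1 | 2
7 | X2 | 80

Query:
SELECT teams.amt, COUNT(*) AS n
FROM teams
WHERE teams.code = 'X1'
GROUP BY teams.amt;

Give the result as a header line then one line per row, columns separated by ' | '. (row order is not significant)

After WHERE (1 rows):
teams.id | teams.code | teams.amt
50 | X1 | 2
After GROUP BY (1 rows):
teams.amt | n
2 | 1

== RESULT ==
teams.amt | n
2 | 1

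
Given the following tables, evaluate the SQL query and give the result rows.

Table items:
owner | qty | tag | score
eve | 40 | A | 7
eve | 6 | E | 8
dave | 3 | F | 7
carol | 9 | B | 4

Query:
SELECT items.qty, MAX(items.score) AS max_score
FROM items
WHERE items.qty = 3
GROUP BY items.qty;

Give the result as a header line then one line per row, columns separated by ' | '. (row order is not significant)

After WHERE (1 rows):
items.owner | items.qty | items.tag | items.score
dave | 3 | F | 7
After GROUP BY (1 rows):
items.qty | max_score
3 | 7

== RESULT ==
items.qty | max_score
3 | 7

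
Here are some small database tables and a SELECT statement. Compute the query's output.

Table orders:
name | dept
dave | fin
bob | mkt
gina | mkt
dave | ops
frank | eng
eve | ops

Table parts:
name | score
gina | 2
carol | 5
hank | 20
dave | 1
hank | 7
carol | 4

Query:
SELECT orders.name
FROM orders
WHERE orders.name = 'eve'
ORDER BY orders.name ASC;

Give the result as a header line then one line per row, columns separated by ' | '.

After WHERE (1 rows):
orders.name | orders.dept
eve | ops
After SELECT (1 rows):
orders.name
eve
After ORDER BY (1 rows):
orders.name
eve

== RESULT ==
orders.name
eve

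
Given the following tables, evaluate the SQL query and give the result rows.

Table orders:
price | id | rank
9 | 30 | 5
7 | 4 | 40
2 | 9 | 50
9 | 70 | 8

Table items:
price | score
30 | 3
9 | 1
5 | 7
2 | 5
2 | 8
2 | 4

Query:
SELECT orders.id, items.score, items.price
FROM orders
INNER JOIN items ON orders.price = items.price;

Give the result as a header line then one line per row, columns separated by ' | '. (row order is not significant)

After JOIN items (5 rows):
orders.price | orders.id | orders.rank | items.price | items.score
9 | 30 | 5 | 9 | 1
2 | 9 | 50 | 2 | 5
2 | 9 | 50 | 2 | 8
2 | 9 | 50 | 2 | 4
9 | 70 | 8 | 9 | 1
After SELECT (5 rows):
orders.id | items.score | items.price
30 | 1 | 9
9 | 5 | 2
9 | 8 | 2
9 | 4 | 2
70 | 1 | 9

== RESULT ==
orders.id | items.score | items.price
30 | 1 | 9
9 | 5 | 2
9 | 8 | 2
9 | 4 | 2
70 | 1 | 9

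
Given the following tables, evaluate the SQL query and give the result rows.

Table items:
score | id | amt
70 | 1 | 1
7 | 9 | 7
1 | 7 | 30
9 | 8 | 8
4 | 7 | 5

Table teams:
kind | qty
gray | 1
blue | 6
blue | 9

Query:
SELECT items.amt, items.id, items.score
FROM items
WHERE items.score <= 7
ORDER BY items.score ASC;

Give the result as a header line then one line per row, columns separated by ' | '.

== RESULT ==
items.amt | items.id | items.score
30 | 7 | 1
5 | 7 | 4
7 | 9 | 7

Derivation:
After WHERE (3 rows):
items.score | items.id | items.amt
7 | 9 | 7
1 | 7 | 30
4 | 7 | 5
After SELECT (3 rows):
items.amt | items.id | items.score
7 | 9 | 7
30 | 7 | 1
5 | 7 | 4
After ORDER BY (3 rows):
items.amt | items.id | items.score
30 | 7 | 1
5 | 7 | 4
7 | 9 | 7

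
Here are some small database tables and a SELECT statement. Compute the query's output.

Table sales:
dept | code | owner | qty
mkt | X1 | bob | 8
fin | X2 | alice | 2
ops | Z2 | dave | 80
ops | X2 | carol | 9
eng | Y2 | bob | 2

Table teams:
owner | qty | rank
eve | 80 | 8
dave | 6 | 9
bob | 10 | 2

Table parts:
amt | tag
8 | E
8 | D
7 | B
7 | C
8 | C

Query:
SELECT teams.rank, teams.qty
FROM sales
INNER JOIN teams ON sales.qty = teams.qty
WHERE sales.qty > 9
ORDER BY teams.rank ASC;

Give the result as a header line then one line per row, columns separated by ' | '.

After JOIN teams (1 rows):
sales.dept | sales.code | sales.owner | sales.qty | teams.owner | teams.qty | teams.rank
ops | Z2 | dave | 80 | eve | 80 | 8
After WHERE (1 rows):
sales.dept | sales.code | sales.owner | sales.qty | teams.owner | teams.qty | teams.rank
ops | Z2 | dave | 80 | eve | 80 | 8
After SELECT (1 rows):
teams.rank | teams.qty
8 | 80
After ORDER BY (1 rows):
teams.rank | teams.qty
8 | 80

== RESULT ==
teams.rank | teams.qty
8 | 80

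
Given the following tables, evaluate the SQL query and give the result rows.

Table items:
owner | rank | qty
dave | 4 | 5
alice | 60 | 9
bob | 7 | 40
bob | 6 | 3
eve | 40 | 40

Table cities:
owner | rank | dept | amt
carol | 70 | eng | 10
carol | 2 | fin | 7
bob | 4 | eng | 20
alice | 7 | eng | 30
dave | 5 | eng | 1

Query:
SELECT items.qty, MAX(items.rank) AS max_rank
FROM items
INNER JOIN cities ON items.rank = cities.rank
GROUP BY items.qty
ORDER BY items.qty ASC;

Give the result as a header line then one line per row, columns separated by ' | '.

After JOIN cities (2 rows):
items.owner | items.rank | items.qty | cities.owner | cities.rank | cities.dept | cities.amt
dave | 4 | 5 | bob | 4 | eng | 20
bob | 7 | 40 | alice | 7 | eng | 30
After GROUP BY (2 rows):
items.qty | max_rank
5 | 4
40 | 7
After ORDER BY (2 rows):
items.qty | max_rank
5 | 4
40 | 7

== RESULT ==
items.qty | max_rank
5 | 4
40 | 7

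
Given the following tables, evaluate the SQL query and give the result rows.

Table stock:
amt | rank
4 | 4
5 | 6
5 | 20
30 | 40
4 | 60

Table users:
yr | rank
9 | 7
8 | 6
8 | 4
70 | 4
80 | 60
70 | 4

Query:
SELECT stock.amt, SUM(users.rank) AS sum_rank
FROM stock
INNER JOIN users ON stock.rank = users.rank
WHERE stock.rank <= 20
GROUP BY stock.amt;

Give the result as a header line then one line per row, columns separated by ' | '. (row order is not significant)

After JOIN users (5 rows):
stock.amt | stock.rank | users.yr | users.rank
4 | 4 | 8 | 4
4 | 4 | 70 | 4
4 | 4 | 70 | 4
5 | 6 | 8 | 6
4 | 60 | 80 | 60
After WHERE (4 rows):
stock.amt | stock.rank | users.yr | users.rank
4 | 4 | 8 | 4
4 | 4 | 70 | 4
4 | 4 | 70 | 4
5 | 6 | 8 | 6
After GROUP BY (2 rows):
stock.amt | sum_rank
4 | 12
5 | 6

== RESULT ==
stock.amt | sum_rank
4 | 12
5 | 6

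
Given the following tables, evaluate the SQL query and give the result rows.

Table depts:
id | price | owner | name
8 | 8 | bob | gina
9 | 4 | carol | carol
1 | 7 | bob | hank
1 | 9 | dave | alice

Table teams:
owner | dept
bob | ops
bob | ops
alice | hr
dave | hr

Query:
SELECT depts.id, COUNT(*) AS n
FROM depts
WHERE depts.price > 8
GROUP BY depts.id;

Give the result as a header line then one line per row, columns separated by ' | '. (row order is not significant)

After WHERE (1 rows):
depts.id | depts.price | depts.owner | depts.name
1 | 9 | dave | alice
After GROUP BY (1 rows):
depts.id | n
1 | 1

== RESULT ==
depts.id | n
1 | 1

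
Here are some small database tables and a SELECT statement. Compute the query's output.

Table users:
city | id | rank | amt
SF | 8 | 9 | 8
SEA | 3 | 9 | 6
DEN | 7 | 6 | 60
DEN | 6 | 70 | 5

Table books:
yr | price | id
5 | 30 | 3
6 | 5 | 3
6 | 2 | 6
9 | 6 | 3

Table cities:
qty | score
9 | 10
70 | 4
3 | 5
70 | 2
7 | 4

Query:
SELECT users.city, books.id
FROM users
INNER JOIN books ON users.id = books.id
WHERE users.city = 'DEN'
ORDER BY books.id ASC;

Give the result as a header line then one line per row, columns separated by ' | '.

== RESULT ==
users.city | books.id
DEN | 6

Derivation:
After JOIN books (4 rows):
users.city | users.id | users.rank | users.amt | books.yr | books.price | books.id
SEA | 3 | 9 | 6 | 5 | 30 | 3
SEA | 3 | 9 | 6 | 6 | 5 | 3
SEA | 3 | 9 | 6 | 9 | 6 | 3
DEN | 6 | 70 | 5 | 6 | 2 | 6
After WHERE (1 rows):
users.city | users.id | users.rank | users.amt | books.yr | books.price | books.id
DEN | 6 | 70 | 5 | 6 | 2 | 6
After SELECT (1 rows):
users.city | books.id
DEN | 6
After ORDER BY (1 rows):
users.city | books.id
DEN | 6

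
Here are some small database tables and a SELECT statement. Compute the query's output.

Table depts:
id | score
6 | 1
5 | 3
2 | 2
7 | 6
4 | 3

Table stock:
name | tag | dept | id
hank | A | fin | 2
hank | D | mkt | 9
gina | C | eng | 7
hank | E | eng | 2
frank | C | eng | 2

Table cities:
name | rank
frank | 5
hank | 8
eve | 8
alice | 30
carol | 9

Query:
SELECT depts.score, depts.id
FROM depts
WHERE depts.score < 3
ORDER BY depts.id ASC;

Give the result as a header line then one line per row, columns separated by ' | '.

== RESULT ==
depts.score | depts.id
2 | 2
1 | 6

Derivation:
After WHERE (2 rows):
depts.id | depts.score
6 | 1
2 | 2
After SELECT (2 rows):
depts.score | depts.id
1 | 6
2 | 2
After ORDER BY (2 rows):
depts.score | depts.id
2 | 2
1 | 6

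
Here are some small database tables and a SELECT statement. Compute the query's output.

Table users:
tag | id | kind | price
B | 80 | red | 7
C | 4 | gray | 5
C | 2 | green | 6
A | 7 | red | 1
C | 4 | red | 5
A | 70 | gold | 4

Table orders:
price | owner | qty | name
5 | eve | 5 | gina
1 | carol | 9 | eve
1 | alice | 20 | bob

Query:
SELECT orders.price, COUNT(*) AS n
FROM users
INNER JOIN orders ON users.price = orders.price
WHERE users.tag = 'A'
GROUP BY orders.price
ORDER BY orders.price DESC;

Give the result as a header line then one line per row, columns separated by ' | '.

== RESULT ==
orders.price | n
1 | 2

Derivation:
After JOIN orders (4 rows):
users.tag | users.id | users.kind | users.price | orders.price | orders.owner | orders.qty | orders.name
C | 4 | gray | 5 | 5 | eve | 5 | gina
A | 7 | red | 1 | 1 | carol | 9 | eve
A | 7 | red | 1 | 1 | alice | 20 | bob
C | 4 | red | 5 | 5 | eve | 5 | gina
After WHERE (2 rows):
users.tag | users.id | users.kind | users.price | orders.price | orders.owner | orders.qty | orders.name
A | 7 | red | 1 | 1 | carol | 9 | eve
A | 7 | red | 1 | 1 | alice | 20 | bob
After GROUP BY (1 rows):
orders.price | n
1 | 2
After ORDER BY (1 rows):
orders.price | n
1 | 2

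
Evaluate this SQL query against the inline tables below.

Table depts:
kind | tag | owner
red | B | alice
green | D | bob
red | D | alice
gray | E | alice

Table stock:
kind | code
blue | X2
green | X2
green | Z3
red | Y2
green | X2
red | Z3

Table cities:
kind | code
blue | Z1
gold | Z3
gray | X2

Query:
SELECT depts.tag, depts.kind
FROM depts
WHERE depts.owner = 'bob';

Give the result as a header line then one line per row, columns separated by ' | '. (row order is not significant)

After WHERE (1 rows):
depts.kind | depts.tag | depts.owner
green | D | bob
After SELECT (1 rows):
depts.tag | depts.kind
D | green

== RESULT ==
depts.tag | depts.kind
D | green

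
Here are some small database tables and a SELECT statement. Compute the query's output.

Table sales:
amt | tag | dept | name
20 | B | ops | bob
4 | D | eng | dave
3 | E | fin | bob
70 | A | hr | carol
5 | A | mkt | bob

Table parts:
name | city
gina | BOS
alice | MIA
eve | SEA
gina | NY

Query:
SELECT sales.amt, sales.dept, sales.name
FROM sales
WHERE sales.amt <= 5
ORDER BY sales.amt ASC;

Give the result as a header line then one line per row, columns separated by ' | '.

After WHERE (3 rows):
sales.amt | sales.tag | sales.dept | sales.name
4 | D | eng | dave
3 | E | fin | bob
5 | A | mkt | bob
After SELECT (3 rows):
sales.amt | sales.dept | sales.name
4 | eng | dave
3 | fin | bob
5 | mkt | bob
After ORDER BY (3 rows):
sales.amt | sales.dept | sales.name
3 | fin | bob
4 | eng | dave
5 | mkt | bob

== RESULT ==
sales.amt | sales.dept | sales.name
3 | fin | bob
4 | eng | dave
5 | mkt | bob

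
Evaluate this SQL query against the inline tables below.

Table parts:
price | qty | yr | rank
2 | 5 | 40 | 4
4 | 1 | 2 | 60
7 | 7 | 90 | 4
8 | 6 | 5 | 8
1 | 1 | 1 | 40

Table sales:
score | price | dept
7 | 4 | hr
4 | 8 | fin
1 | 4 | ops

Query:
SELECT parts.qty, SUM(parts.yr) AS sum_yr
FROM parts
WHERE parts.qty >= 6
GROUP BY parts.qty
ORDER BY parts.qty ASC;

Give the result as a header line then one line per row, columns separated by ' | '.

After WHERE (2 rows):
parts.price | parts.qty | parts.yr | parts.rank
7 | 7 | 90 | 4
8 | 6 | 5 | 8
After GROUP BY (2 rows):
parts.qty | sum_yr
7 | 90
6 | 5
After ORDER BY (2 rows):
parts.qty | sum_yr
6 | 5
7 | 90

== RESULT ==
parts.qty | sum_yr
6 | 5
7 | 90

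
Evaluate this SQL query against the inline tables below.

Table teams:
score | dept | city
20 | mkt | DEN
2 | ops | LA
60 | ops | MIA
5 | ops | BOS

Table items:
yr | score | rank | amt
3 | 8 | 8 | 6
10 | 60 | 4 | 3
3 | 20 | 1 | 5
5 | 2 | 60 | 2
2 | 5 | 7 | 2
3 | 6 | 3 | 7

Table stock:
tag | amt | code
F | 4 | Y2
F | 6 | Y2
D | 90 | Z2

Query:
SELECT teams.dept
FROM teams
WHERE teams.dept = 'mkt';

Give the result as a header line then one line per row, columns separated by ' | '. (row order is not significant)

After WHERE (1 rows):
teams.score | teams.dept | teams.city
20 | mkt | DEN
After SELECT (1 rows):
teams.dept
mkt

== RESULT ==
teams.dept
mkt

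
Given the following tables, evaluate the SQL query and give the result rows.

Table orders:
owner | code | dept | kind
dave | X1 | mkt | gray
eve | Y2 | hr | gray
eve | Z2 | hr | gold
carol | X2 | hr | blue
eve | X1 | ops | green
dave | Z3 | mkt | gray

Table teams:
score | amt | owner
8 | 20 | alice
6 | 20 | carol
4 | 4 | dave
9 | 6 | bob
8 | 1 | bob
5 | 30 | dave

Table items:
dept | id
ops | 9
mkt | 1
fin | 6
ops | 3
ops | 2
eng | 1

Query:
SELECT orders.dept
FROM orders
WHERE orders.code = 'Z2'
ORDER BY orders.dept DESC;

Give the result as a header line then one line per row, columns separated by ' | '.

== RESULT ==
orders.dept
hr

Derivation:
After WHERE (1 rows):
orders.owner | orders.code | orders.dept | orders.kind
eve | Z2 | hr | gold
After SELECT (1 rows):
orders.dept
hr
After ORDER BY (1 rows):
orders.dept
hr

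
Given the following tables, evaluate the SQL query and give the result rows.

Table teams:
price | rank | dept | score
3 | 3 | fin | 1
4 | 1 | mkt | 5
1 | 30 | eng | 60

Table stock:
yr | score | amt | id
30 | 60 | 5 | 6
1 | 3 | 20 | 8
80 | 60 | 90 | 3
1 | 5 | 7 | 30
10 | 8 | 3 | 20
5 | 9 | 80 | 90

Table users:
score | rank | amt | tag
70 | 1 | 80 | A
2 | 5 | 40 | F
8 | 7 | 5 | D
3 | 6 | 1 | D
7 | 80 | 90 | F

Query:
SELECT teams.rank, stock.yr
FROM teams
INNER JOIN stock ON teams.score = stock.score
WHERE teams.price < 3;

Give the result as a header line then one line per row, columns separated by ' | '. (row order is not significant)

== RESULT ==
teams.rank | stock.yr
30 | 30
30 | 80

Derivation:
After JOIN stock (3 rows):
teams.price | teams.rank | teams.dept | teams.score | stock.yr | stock.score | stock.amt | stock.id
4 | 1 | mkt | 5 | 1 | 5 | 7 | 30
1 | 30 | eng | 60 | 30 | 60 | 5 | 6
1 | 30 | eng | 60 | 80 | 60 | 90 | 3
After WHERE (2 rows):
teams.price | teams.rank | teams.dept | teams.score | stock.yr | stock.score | stock.amt | stock.id
1 | 30 | eng | 60 | 30 | 60 | 5 | 6
1 | 30 | eng | 60 | 80 | 60 | 90 | 3
After SELECT (2 rows):
teams.rank | stock.yr
30 | 30
30 | 80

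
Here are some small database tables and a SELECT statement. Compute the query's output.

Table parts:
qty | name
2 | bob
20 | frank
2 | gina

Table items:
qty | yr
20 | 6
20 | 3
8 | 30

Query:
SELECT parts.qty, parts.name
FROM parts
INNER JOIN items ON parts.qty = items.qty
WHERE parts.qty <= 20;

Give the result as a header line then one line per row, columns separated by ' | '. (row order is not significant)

== RESULT ==
parts.qty | parts.name
20 | frank
20 | frank

Derivation:
After JOIN items (2 rows):
parts.qty | parts.name | items.qty | items.yr
20 | frank | 20 | 6
20 | frank | 20 | 3
After WHERE (2 rows):
parts.qty | parts.name | items.qty | items.yr
20 | frank | 20 | 6
20 | frank | 20 | 3
After SELECT (2 rows):
parts.qty | parts.name
20 | frank
20 | frank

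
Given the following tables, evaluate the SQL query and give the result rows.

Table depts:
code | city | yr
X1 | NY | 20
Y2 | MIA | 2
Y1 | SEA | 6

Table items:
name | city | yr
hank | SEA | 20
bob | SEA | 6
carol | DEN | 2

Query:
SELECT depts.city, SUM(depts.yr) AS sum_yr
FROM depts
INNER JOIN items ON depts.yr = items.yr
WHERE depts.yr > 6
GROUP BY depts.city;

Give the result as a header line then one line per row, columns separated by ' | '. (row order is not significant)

After JOIN items (3 rows):
depts.code | depts.city | depts.yr | items.name | items.city | items.yr
X1 | NY | 20 | hank | SEA | 20
Y2 | MIA | 2 | carol | DEN | 2
Y1 | SEA | 6 | bob | SEA | 6
After WHERE (1 rows):
depts.code | depts.city | depts.yr | items.name | items.city | items.yr
X1 | NY | 20 | hank | SEA | 20
After GROUP BY (1 rows):
depts.city | sum_yr
NY | 20

== RESULT ==
depts.city | sum_yr
NY | 20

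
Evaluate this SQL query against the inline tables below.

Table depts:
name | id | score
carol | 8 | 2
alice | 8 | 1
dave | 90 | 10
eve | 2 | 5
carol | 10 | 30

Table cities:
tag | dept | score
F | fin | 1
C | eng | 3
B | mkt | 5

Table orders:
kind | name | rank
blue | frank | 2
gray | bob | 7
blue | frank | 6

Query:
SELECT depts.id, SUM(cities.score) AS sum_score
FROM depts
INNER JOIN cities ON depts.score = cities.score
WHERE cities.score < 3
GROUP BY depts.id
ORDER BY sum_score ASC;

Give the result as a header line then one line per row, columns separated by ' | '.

== RESULT ==
depts.id | sum_score
8 | 1

Derivation:
After JOIN cities (2 rows):
depts.name | depts.id | depts.score | cities.tag | cities.dept | cities.score
alice | 8 | 1 | F | fin | 1
eve | 2 | 5 | B | mkt | 5
After WHERE (1 rows):
depts.name | depts.id | depts.score | cities.tag | cities.dept | cities.score
alice | 8 | 1 | F | fin | 1
After GROUP BY (1 rows):
depts.id | sum_score
8 | 1
After ORDER BY (1 rows):
depts.id | sum_score
8 | 1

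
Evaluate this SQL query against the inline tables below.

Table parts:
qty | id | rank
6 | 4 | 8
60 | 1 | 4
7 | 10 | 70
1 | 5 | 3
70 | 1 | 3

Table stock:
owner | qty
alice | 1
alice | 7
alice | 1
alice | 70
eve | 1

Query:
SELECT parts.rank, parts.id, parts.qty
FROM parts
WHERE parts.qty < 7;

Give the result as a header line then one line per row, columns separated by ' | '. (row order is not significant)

== RESULT ==
parts.rank | parts.id | parts.qty
8 | 4 | 6
3 | 5 | 1

Derivation:
After WHERE (2 rows):
parts.qty | parts.id | parts.rank
6 | 4 | 8
1 | 5 | 3
After SELECT (2 rows):
parts.rank | parts.id | parts.qty
8 | 4 | 6
3 | 5 | 1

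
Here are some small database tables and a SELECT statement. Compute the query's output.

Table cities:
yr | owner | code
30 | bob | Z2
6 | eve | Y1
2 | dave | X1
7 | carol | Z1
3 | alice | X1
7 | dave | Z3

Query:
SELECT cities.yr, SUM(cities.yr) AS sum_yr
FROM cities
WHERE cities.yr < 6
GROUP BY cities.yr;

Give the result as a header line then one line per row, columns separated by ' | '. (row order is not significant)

After WHERE (2 rows):
cities.yr | cities.owner | cities.code
2 | dave | X1
3 | alice | X1
After GROUP BY (2 rows):
cities.yr | sum_yr
2 | 2
3 | 3

== RESULT ==
cities.yr | sum_yr
2 | 2
3 | 3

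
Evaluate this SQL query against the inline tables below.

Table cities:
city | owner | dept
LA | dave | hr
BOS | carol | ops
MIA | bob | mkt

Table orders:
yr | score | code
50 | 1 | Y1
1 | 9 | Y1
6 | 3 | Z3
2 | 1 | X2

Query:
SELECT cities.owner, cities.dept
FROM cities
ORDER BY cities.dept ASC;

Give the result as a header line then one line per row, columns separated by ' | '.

== RESULT ==
cities.owner | cities.dept
dave | hr
bob | mkt
carol | ops

Derivation:
After SELECT (3 rows):
cities.owner | cities.dept
dave | hr
carol | ops
bob | mkt
After ORDER BY (3 rows):
cities.owner | cities.dept
dave | hr
bob | mkt
carol | ops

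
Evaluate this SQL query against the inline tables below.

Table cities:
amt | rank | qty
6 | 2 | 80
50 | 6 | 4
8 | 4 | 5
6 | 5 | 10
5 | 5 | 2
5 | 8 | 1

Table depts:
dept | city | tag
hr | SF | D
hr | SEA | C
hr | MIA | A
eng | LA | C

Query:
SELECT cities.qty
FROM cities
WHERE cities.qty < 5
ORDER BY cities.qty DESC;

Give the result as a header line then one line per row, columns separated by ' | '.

== RESULT ==
cities.qty
4
2
1

Derivation:
After WHERE (3 rows):
cities.amt | cities.rank | cities.qty
50 | 6 | 4
5 | 5 | 2
5 | 8 | 1
After SELECT (3 rows):
cities.qty
4
2
1
After ORDER BY (3 rows):
cities.qty
4
2
1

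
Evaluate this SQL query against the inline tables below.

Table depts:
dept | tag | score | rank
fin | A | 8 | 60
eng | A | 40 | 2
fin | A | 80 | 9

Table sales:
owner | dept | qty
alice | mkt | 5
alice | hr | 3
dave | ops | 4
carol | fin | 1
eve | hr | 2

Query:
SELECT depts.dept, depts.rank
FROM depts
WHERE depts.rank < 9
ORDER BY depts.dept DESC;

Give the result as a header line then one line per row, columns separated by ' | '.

After WHERE (1 rows):
depts.dept | depts.tag | depts.score | depts.rank
eng | A | 40 | 2
After SELECT (1 rows):
depts.dept | depts.rank
eng | 2
After ORDER BY (1 rows):
depts.dept | depts.rank
eng | 2

== RESULT ==
depts.dept | depts.rank
eng | 2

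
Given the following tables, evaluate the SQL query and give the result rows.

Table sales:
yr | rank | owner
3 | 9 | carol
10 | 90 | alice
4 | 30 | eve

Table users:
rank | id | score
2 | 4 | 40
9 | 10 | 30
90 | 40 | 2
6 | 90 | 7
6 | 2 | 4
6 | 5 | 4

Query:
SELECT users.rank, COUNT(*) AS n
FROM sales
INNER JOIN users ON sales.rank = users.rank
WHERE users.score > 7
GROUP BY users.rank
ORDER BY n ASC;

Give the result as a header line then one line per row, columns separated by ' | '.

After JOIN users (2 rows):
sales.yr | sales.rank | sales.owner | users.rank | users.id | users.score
3 | 9 | carol | 9 | 10 | 30
10 | 90 | alice | 90 | 40 | 2
After WHERE (1 rows):
sales.yr | sales.rank | sales.owner | users.rank | users.id | users.score
3 | 9 | carol | 9 | 10 | 30
After GROUP BY (1 rows):
users.rank | n
9 | 1
After ORDER BY (1 rows):
users.rank | n
9 | 1

== RESULT ==
users.rank | n
9 | 1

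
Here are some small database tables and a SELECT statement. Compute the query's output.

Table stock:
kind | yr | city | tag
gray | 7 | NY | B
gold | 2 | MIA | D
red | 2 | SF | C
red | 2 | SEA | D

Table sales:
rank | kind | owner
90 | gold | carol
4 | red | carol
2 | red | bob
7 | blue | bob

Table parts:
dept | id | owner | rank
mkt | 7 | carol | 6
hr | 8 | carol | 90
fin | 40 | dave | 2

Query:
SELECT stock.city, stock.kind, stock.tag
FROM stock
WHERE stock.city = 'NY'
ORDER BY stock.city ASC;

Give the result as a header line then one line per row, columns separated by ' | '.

== RESULT ==
stock.city | stock.kind | stock.tag
NY | gray | B

Derivation:
After WHERE (1 rows):
stock.kind | stock.yr | stock.city | stock.tag
gray | 7 | NY | B
After SELECT (1 rows):
stock.city | stock.kind | stock.tag
NY | gray | B
After ORDER BY (1 rows):
stock.city | stock.kind | stock.tag
NY | gray | B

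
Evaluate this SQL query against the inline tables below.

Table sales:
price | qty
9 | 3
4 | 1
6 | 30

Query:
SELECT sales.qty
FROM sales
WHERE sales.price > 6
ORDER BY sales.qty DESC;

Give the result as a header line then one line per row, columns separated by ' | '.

After WHERE (1 rows):
sales.price | sales.qty
9 | 3
After SELECT (1 rows):
sales.qty
3
After ORDER BY (1 rows):
sales.qty
3

== RESULT ==
sales.qty
3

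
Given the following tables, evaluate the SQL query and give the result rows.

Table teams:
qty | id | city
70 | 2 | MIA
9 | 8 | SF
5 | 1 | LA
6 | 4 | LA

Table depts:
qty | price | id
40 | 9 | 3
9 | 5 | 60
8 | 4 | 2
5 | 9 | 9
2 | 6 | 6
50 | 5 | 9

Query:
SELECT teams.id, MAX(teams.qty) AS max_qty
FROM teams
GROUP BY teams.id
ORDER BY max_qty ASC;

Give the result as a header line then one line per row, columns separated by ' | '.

After GROUP BY (4 rows):
teams.id | max_qty
2 | 70
8 | 9
1 | 5
4 | 6
After ORDER BY (4 rows):
teams.id | max_qty
1 | 5
4 | 6
8 | 9
2 | 70

== RESULT ==
teams.id | max_qty
1 | 5
4 | 6
8 | 9
2 | 70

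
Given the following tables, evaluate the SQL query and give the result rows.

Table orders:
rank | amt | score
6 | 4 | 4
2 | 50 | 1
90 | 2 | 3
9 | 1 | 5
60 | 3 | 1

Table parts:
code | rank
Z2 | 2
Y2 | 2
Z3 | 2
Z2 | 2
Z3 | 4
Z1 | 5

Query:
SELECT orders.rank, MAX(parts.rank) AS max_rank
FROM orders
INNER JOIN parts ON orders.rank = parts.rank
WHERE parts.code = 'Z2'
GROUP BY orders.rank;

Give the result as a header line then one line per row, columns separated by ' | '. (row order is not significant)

== RESULT ==
orders.rank | max_rank
2 | 2

Derivation:
After JOIN parts (4 rows):
orders.rank | orders.amt | orders.score | parts.code | parts.rank
2 | 50 | 1 | Z2 | 2
2 | 50 | 1 | Y2 | 2
2 | 50 | 1 | Z3 | 2
2 | 50 | 1 | Z2 | 2
After WHERE (2 rows):
orders.rank | orders.amt | orders.score | parts.code | parts.rank
2 | 50 | 1 | Z2 | 2
2 | 50 | 1 | Z2 | 2
After GROUP BY (1 rows):
orders.rank | max_rank
2 | 2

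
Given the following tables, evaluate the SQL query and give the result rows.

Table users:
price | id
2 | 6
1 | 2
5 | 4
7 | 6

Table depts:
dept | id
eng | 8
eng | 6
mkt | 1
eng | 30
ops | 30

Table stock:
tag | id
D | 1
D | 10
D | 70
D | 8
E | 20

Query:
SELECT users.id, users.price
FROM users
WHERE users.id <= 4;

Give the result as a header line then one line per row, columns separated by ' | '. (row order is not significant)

After WHERE (2 rows):
users.price | users.id
1 | 2
5 | 4
After SELECT (2 rows):
users.id | users.price
2 | 1
4 | 5

== RESULT ==
users.id | users.price
2 | 1
4 | 5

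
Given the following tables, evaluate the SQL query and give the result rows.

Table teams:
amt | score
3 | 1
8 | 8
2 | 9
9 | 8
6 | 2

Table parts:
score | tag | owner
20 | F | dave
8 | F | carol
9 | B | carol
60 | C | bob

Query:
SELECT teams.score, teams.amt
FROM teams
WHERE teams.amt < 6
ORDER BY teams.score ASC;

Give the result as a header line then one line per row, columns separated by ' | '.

== RESULT ==
teams.score | teams.amt
1 | 3
9 | 2

Derivation:
After WHERE (2 rows):
teams.amt | teams.score
3 | 1
2 | 9
After SELECT (2 rows):
teams.score | teams.amt
1 | 3
9 | 2
After ORDER BY (2 rows):
teams.score | teams.amt
1 | 3
9 | 2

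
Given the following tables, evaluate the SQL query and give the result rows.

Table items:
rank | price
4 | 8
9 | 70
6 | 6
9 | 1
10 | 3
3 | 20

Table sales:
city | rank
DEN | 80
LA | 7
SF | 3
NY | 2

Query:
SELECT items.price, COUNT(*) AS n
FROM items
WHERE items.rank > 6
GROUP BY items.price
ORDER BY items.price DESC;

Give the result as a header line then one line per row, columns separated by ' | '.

== RESULT ==
items.price | n
70 | 1
3 | 1
1 | 1

Derivation:
After WHERE (3 rows):
items.rank | items.price
9 | 70
9 | 1
10 | 3
After GROUP BY (3 rows):
items.price | n
70 | 1
1 | 1
3 | 1
After ORDER BY (3 rows):
items.price | n
70 | 1
3 | 1
1 | 1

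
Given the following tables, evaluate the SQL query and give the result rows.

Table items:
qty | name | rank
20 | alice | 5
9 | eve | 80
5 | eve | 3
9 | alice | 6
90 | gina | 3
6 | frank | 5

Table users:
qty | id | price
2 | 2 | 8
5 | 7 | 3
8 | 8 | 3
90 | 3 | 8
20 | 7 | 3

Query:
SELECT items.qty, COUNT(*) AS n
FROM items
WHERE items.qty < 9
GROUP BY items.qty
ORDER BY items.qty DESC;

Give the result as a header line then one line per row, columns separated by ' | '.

== RESULT ==
items.qty | n
6 | 1
5 | 1

Derivation:
After WHERE (2 rows):
items.qty | items.name | items.rank
5 | eve | 3
6 | frank | 5
After GROUP BY (2 rows):
items.qty | n
5 | 1
6 | 1
After ORDER BY (2 rows):
items.qty | n
6 | 1
5 | 1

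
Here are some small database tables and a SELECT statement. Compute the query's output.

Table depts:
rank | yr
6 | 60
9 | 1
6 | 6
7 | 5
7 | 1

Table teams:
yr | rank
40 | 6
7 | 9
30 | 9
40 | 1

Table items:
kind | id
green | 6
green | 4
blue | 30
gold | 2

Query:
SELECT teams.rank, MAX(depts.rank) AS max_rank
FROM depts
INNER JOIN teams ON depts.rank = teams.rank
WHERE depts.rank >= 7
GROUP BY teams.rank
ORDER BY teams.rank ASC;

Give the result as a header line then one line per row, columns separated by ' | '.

== RESULT ==
teams.rank | max_rank
9 | 9

Derivation:
After JOIN teams (4 rows):
depts.rank | depts.yr | teams.yr | teams.rank
6 | 60 | 40 | 6
9 | 1 | 7 | 9
9 | 1 | 30 | 9
6 | 6 | 40 | 6
After WHERE (2 rows):
depts.rank | depts.yr | teams.yr | teams.rank
9 | 1 | 7 | 9
9 | 1 | 30 | 9
After GROUP BY (1 rows):
teams.rank | max_rank
9 | 9
After ORDER BY (1 rows):
teams.rank | max_rank
9 | 9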